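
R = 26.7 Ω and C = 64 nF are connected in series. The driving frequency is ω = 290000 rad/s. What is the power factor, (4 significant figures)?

0.4440

X_C = 1/(ωC) = 53.88 Ω
Z = 26.70 − j53.88 Ω
|Z| = √(26.70² + 53.88²) = 60.13 Ω
∠Z = arctan(-53.88/26.70) = -63.64°
cos φ = cos(-63.64°) = 0.4440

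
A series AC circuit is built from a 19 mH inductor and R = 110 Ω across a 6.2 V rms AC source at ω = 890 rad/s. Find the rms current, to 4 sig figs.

X_L = ωL = 16.91 Ω
Z = 110.0 + j16.91 Ω
|Z| = √(110.0² + 16.91²) = 111.3 Ω
I = V/|Z| = 6.2/111.3 = 55.71 mA

55.71 mA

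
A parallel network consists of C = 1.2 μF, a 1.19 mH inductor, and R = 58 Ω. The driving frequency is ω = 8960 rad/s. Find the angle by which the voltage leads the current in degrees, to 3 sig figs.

78.3°

X_L = ωL = 10.7 Ω
X_C = 1/(ωC) = 93.0 Ω
Parallel: admittances add. Y = 1/R + 1/(jωL) + jωC
Y = (0.0172 − j0.0830) S
|Y| = 0.0848 S → |Z| = 1/|Y| = 11.8 Ω, ∠Z = −∠Y = 78.3°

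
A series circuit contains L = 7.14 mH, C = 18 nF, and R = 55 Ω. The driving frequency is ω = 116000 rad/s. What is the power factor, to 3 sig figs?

X_L = ωL = 828 Ω
X_C = 1/(ωC) = 479 Ω
Net reactance X = X_L − X_C = 349 Ω
Z = 55.0 + j349 Ω
|Z| = √(55.0² + 349²) = 354 Ω
∠Z = arctan(349/55.0) = 81.1°
cos φ = cos(81.1°) = 0.156

0.156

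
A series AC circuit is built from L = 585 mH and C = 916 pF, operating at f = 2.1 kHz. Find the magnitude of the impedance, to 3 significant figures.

75000 Ω

ω = 2πf = 13190 rad/s
X_L = ωL = 7720 Ω
X_C = 1/(ωC) = 82700 Ω
Net reactance X = X_L − X_C = -75000 Ω
Z = − j75000 Ω
|Z| = √(0² + 75000²) = 75000 Ω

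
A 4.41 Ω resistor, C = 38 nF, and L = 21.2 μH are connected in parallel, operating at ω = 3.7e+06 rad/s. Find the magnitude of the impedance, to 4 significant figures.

3.841 Ω

X_L = ωL = 78.44 Ω
X_C = 1/(ωC) = 7.112 Ω
Parallel: admittances add. Y = 1/R + 1/(jωL) + jωC
Y = (0.2268 + j0.1279) S
|Y| = 0.2603 S → |Z| = 1/|Y| = 3.841 Ω, ∠Z = −∠Y = -29.42°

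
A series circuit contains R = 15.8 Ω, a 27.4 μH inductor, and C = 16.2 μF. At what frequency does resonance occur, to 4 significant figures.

ω₀ = 1/√(LC) = 1/√(2.74e-05 × 1.62e-05) = 47460 rad/s
f₀ = ω₀/(2π) = 7.554 kHz

7.554 kHz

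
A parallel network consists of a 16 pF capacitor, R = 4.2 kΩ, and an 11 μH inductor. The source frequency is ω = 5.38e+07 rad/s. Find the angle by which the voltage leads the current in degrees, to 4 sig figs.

X_L = ωL = 591.8 Ω
X_C = 1/(ωC) = 1162 Ω
Parallel: admittances add. Y = 1/R + 1/(jωL) + jωC
Y = (0.0002381 − j0.0008290) S
|Y| = 0.0008625 S → |Z| = 1/|Y| = 1159 Ω, ∠Z = −∠Y = 73.97°

73.97°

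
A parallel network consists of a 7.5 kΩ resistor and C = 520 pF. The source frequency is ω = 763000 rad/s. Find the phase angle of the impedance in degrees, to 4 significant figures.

X_C = 1/(ωC) = 2520 Ω
Parallel: admittances add. Y = 1/R + jωC
Y = (0.0001333 + j0.0003968) S
|Y| = 0.0004186 S → |Z| = 1/|Y| = 2389 Ω, ∠Z = −∠Y = -71.42°

-71.42°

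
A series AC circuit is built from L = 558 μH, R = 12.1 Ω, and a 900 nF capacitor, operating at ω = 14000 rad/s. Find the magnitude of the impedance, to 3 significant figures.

X_L = ωL = 7.81 Ω
X_C = 1/(ωC) = 79.4 Ω
Net reactance X = X_L − X_C = -71.6 Ω
Z = 12.1 − j71.6 Ω
|Z| = √(12.1² + 71.6²) = 72.6 Ω

72.6 Ω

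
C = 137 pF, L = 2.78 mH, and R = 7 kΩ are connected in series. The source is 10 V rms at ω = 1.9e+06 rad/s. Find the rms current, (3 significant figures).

X_L = ωL = 5280 Ω
X_C = 1/(ωC) = 3840 Ω
Net reactance X = X_L − X_C = 1440 Ω
Z = 7000 + j1440 Ω
|Z| = √(7000² + 1440²) = 7150 Ω
I = V/|Z| = 10/7150 = 1.40 mA

1.40 mA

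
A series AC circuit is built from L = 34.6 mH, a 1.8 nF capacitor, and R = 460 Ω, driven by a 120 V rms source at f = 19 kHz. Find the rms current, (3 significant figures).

172 mA

ω = 2πf = 119400 rad/s
X_L = ωL = 4130 Ω
X_C = 1/(ωC) = 4650 Ω
Net reactance X = X_L − X_C = -523 Ω
Z = 460 − j523 Ω
|Z| = √(460² + 523²) = 697 Ω
I = V/|Z| = 120/697 = 172 mA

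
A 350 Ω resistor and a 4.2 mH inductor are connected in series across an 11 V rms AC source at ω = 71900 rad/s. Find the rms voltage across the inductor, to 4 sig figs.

7.186 V

X_L = ωL = 302.0 Ω
Z = 350.0 + j302.0 Ω
|Z| = √(350.0² + 302.0²) = 462.3 Ω
I = V/|Z| = 23.80 mA
V_L = I·|Z_L| = 0.02380 × 302.0 = 7.186 V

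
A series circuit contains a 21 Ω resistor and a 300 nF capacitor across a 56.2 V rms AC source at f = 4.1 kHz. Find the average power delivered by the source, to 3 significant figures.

3.86 W

ω = 2πf = 25760 rad/s
X_C = 1/(ωC) = 129 Ω
Z = 21.0 − j129 Ω
|Z| = √(21.0² + 129²) = 131 Ω
∠Z = arctan(-129/21.0) = -80.8°
I = V/|Z| = 429 mA
P = VI cos φ = 56.2 × 0.429 × cos(-80.8°) = 3.86 W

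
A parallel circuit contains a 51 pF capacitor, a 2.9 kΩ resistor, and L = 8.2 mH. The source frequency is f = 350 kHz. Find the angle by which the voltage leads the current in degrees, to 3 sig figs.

ω = 2πf = 2.199e+06 rad/s
X_L = ωL = 18000 Ω
X_C = 1/(ωC) = 8920 Ω
Parallel: admittances add. Y = 1/R + 1/(jωL) + jωC
Y = (0.000345 + j5.67e-05) S
|Y| = 0.000349 S → |Z| = 1/|Y| = 2860 Ω, ∠Z = −∠Y = -9.34°

-9.34°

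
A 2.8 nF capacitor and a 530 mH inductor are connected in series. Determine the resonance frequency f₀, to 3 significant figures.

4.13 kHz

ω₀ = 1/√(LC) = 1/√(0.53 × 2.8e-09) = 25960 rad/s
f₀ = ω₀/(2π) = 4.13 kHz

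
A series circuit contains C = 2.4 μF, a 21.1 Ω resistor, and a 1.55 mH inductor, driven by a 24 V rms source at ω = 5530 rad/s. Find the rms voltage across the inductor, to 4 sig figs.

2.938 V

X_L = ωL = 8.572 Ω
X_C = 1/(ωC) = 75.35 Ω
Net reactance X = X_L − X_C = -66.78 Ω
Z = 21.10 − j66.78 Ω
|Z| = √(21.10² + 66.78²) = 70.03 Ω
I = V/|Z| = 342.7 mA
V_L = I·|Z_L| = 0.3427 × 8.572 = 2.938 V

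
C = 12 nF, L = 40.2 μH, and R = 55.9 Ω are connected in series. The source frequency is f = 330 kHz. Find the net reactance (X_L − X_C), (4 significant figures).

ω = 2πf = 2.073e+06 rad/s
X_L = ωL = 83.35 Ω
X_C = 1/(ωC) = 40.19 Ω
X = 83.35 − 40.19 = 43.16 Ω

43.16 Ω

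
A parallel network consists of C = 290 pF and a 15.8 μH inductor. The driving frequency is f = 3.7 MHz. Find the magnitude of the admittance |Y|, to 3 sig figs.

4.02 mS

ω = 2πf = 2.325e+07 rad/s
X_L = ωL = 367 Ω
X_C = 1/(ωC) = 148 Ω
Parallel: admittances add. Y = 1/(jωL) + jωC
Y = (0 + j0.00402) S
|Y| = 0.00402 S → |Z| = 1/|Y| = 249 Ω, ∠Z = −∠Y = -90.0°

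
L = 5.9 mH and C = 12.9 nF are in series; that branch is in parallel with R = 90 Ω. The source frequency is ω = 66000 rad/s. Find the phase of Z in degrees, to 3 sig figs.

X_L = ωL = 389 Ω
X_C = 1/(ωC) = 1170 Ω
Branch 1: Z₁ = R = 90.0 Ω
Branch 2 (series LC): Z₂ = j(X_L − X_C) = −j785 Ω
Parallel: Z = Z₁Z₂/(Z₁+Z₂), |Z| = 89.4 Ω, ∠Z = -6.54°

-6.54°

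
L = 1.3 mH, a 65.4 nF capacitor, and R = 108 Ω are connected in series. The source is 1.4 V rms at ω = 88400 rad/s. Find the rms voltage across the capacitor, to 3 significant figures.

1.97 V

X_L = ωL = 115 Ω
X_C = 1/(ωC) = 173 Ω
Net reactance X = X_L − X_C = -58.0 Ω
Z = 108 − j58.0 Ω
|Z| = √(108² + 58.0²) = 123 Ω
I = V/|Z| = 11.4 mA
V_C = I·|Z_C| = 0.0114 × 173 = 1.97 V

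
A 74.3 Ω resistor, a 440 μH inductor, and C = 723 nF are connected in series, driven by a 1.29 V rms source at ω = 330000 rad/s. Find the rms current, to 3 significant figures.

X_L = ωL = 145 Ω
X_C = 1/(ωC) = 4.19 Ω
Net reactance X = X_L − X_C = 141 Ω
Z = 74.3 + j141 Ω
|Z| = √(74.3² + 141²) = 159 Ω
I = V/|Z| = 1.29/159 = 8.09 mA

8.09 mA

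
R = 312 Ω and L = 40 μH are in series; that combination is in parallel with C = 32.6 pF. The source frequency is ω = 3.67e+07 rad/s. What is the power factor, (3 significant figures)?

0.246

X_L = ωL = 1470 Ω
X_C = 1/(ωC) = 836 Ω
Branch 1 (R+jX_L): Z₁ = 312 + j1470 Ω, |Z₁| = 1500 Ω
Branch 2 (−jX_C): Z₂ = −j836 Ω
Parallel: Z = Z₁Z₂/(Z₁+Z₂), |Z| = 1780 Ω, ∠Z = -75.7°
cos φ = cos(-75.7°) = 0.246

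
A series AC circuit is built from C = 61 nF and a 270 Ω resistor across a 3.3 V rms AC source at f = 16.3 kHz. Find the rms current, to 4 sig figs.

10.51 mA

ω = 2πf = 102400 rad/s
X_C = 1/(ωC) = 160.1 Ω
Z = 270.0 − j160.1 Ω
|Z| = √(270.0² + 160.1²) = 313.9 Ω
I = V/|Z| = 3.3/313.9 = 10.51 mA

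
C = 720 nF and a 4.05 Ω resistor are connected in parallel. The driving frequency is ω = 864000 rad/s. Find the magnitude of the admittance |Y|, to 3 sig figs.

X_C = 1/(ωC) = 1.61 Ω
Parallel: admittances add. Y = 1/R + jωC
Y = (0.247 + j0.622) S
|Y| = 0.669 S → |Z| = 1/|Y| = 1.49 Ω, ∠Z = −∠Y = -68.4°

669 mS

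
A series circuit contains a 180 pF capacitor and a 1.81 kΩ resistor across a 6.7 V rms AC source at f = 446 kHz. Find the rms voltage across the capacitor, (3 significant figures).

4.95 V

ω = 2πf = 2.802e+06 rad/s
X_C = 1/(ωC) = 1980 Ω
Z = 1810 − j1980 Ω
|Z| = √(1810² + 1980²) = 2680 Ω
I = V/|Z| = 2.50 mA
V_C = I·|Z_C| = 0.00250 × 1980 = 4.95 V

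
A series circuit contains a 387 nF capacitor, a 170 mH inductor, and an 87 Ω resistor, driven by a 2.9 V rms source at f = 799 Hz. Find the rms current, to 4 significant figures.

ω = 2πf = 5020 rad/s
X_L = ωL = 853.4 Ω
X_C = 1/(ωC) = 514.7 Ω
Net reactance X = X_L − X_C = 338.7 Ω
Z = 87.00 + j338.7 Ω
|Z| = √(87.00² + 338.7²) = 349.7 Ω
I = V/|Z| = 2.9/349.7 = 8.292 mA

8.292 mA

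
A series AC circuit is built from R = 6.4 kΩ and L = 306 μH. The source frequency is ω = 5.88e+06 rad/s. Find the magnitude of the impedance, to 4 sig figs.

6648 Ω

X_L = ωL = 1799 Ω
Z = 6400 + j1799 Ω
|Z| = √(6400² + 1799²) = 6648 Ω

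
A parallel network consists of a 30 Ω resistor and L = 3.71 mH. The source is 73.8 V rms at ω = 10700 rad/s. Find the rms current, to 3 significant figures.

X_L = ωL = 39.7 Ω
Parallel: admittances add. Y = 1/R + 1/(jωL)
Y = (0.0333 − j0.0252) S
|Y| = 0.0418 S → |Z| = 1/|Y| = 23.9 Ω, ∠Z = −∠Y = 37.1°
I = V/|Z| = 73.8/23.9 = 3.08 A

3.08 A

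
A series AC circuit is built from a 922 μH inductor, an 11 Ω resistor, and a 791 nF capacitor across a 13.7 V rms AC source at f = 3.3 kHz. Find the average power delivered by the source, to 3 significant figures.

ω = 2πf = 20730 rad/s
X_L = ωL = 19.1 Ω
X_C = 1/(ωC) = 61.0 Ω
Net reactance X = X_L − X_C = -41.9 Ω
Z = 11.0 − j41.9 Ω
|Z| = √(11.0² + 41.9²) = 43.3 Ω
∠Z = arctan(-41.9/11.0) = -75.3°
I = V/|Z| = 317 mA
P = VI cos φ = 13.7 × 0.317 × cos(-75.3°) = 1.10 W

1.10 W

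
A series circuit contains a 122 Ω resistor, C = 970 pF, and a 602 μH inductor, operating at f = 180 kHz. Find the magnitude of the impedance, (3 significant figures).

ω = 2πf = 1.131e+06 rad/s
X_L = ωL = 681 Ω
X_C = 1/(ωC) = 912 Ω
Net reactance X = X_L − X_C = -231 Ω
Z = 122 − j231 Ω
|Z| = √(122² + 231²) = 261 Ω

261 Ω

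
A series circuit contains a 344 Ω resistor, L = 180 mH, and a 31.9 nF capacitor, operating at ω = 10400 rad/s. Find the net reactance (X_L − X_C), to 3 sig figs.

X_L = ωL = 1870 Ω
X_C = 1/(ωC) = 3010 Ω
X = 1870 − 3010 = -1140 Ω

-1140 Ω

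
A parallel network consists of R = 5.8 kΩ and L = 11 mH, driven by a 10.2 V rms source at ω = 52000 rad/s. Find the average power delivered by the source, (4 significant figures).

17.94 mW

X_L = ωL = 572.0 Ω
Parallel: admittances add. Y = 1/R + 1/(jωL)
Y = (0.0001724 − j0.001748) S
|Y| = 0.001757 S → |Z| = 1/|Y| = 569.2 Ω, ∠Z = −∠Y = 84.37°
I = V/|Z| = 17.92 mA
P = VI cos φ = 10.2 × 0.01792 × cos(84.37°) = 17.94 mW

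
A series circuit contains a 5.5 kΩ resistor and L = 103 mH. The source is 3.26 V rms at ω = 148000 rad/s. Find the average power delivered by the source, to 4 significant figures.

222.6 μW

X_L = ωL = 15240 Ω
Z = 5500 + j15240 Ω
|Z| = √(5500² + 15240²) = 16210 Ω
∠Z = arctan(15240/5500) = 70.16°
I = V/|Z| = 201.2 μA
P = VI cos φ = 3.26 × 0.0002012 × cos(70.16°) = 222.6 μW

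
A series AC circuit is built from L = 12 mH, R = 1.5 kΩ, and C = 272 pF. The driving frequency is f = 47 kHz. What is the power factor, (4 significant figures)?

ω = 2πf = 295300 rad/s
X_L = ωL = 3544 Ω
X_C = 1/(ωC) = 12450 Ω
Net reactance X = X_L − X_C = -8906 Ω
Z = 1500 − j8906 Ω
|Z| = √(1500² + 8906²) = 9031 Ω
∠Z = arctan(-8906/1500) = -80.44°
cos φ = cos(-80.44°) = 0.1661

0.1661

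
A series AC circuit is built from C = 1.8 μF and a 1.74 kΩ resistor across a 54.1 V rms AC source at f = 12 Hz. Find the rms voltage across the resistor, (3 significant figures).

12.4 V

ω = 2πf = 75.40 rad/s
X_C = 1/(ωC) = 7370 Ω
Z = 1740 − j7370 Ω
|Z| = √(1740² + 7370²) = 7570 Ω
I = V/|Z| = 7.15 mA
V_R = I·|Z_R| = 0.00715 × 1740 = 12.4 V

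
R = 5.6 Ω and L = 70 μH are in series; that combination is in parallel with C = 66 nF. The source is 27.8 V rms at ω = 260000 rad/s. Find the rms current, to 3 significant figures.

X_L = ωL = 18.2 Ω
X_C = 1/(ωC) = 58.3 Ω
Branch 1 (R+jX_L): Z₁ = 5.60 + j18.2 Ω, |Z₁| = 19.0 Ω
Branch 2 (−jX_C): Z₂ = −j58.3 Ω
Parallel: Z = Z₁Z₂/(Z₁+Z₂), |Z| = 27.4 Ω, ∠Z = 64.9°
I = V/|Z| = 27.8/27.4 = 1.01 A

1.01 A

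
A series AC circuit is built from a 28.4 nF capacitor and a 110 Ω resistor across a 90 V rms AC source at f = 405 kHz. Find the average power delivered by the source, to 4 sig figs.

72.49 W

ω = 2πf = 2.545e+06 rad/s
X_C = 1/(ωC) = 13.84 Ω
Z = 110.0 − j13.84 Ω
|Z| = √(110.0² + 13.84²) = 110.9 Ω
∠Z = arctan(-13.84/110.0) = -7.170°
I = V/|Z| = 811.8 mA
P = VI cos φ = 90 × 0.8118 × cos(-7.170°) = 72.49 W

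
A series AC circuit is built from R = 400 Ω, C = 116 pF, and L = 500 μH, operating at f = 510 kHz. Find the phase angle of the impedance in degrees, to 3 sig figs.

ω = 2πf = 3.204e+06 rad/s
X_L = ωL = 1600 Ω
X_C = 1/(ωC) = 2690 Ω
Net reactance X = X_L − X_C = -1090 Ω
Z = 400 − j1090 Ω
|Z| = √(400² + 1090²) = 1160 Ω
∠Z = arctan(-1090/400) = -69.8°

-69.8°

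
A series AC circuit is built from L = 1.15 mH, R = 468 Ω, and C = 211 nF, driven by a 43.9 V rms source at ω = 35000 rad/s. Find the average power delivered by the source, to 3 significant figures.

X_L = ωL = 40.2 Ω
X_C = 1/(ωC) = 135 Ω
Net reactance X = X_L − X_C = -95.2 Ω
Z = 468 − j95.2 Ω
|Z| = √(468² + 95.2²) = 478 Ω
∠Z = arctan(-95.2/468) = -11.5°
I = V/|Z| = 91.9 mA
P = VI cos φ = 43.9 × 0.0919 × cos(-11.5°) = 3.95 W

3.95 W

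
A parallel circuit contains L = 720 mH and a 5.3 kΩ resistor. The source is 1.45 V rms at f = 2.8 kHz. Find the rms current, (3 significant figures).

ω = 2πf = 17590 rad/s
X_L = ωL = 12700 Ω
Parallel: admittances add. Y = 1/R + 1/(jωL)
Y = (0.000189 − j7.89e-05) S
|Y| = 0.000205 S → |Z| = 1/|Y| = 4890 Ω, ∠Z = −∠Y = 22.7°
I = V/|Z| = 1.45/4890 = 297 μA

297 μA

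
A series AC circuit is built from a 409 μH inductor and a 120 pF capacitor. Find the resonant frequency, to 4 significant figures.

ω₀ = 1/√(LC) = 1/√(0.000409 × 1.2e-10) = 4.514e+06 rad/s
f₀ = ω₀/(2π) = 718.4 kHz

718.4 kHz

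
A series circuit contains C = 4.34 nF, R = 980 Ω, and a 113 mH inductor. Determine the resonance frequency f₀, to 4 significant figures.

ω₀ = 1/√(LC) = 1/√(0.113 × 4.34e-09) = 45160 rad/s
f₀ = ω₀/(2π) = 7.187 kHz

7.187 kHz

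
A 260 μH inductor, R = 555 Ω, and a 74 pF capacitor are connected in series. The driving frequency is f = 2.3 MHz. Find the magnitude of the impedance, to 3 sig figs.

ω = 2πf = 1.445e+07 rad/s
X_L = ωL = 3760 Ω
X_C = 1/(ωC) = 935 Ω
Net reactance X = X_L − X_C = 2820 Ω
Z = 555 + j2820 Ω
|Z| = √(555² + 2820²) = 2880 Ω

2880 Ω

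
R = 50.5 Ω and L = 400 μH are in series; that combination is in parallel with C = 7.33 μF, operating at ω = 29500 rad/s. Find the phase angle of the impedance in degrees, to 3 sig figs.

-84.9°

X_L = ωL = 11.8 Ω
X_C = 1/(ωC) = 4.62 Ω
Branch 1 (R+jX_L): Z₁ = 50.5 + j11.8 Ω, |Z₁| = 51.9 Ω
Branch 2 (−jX_C): Z₂ = −j4.62 Ω
Parallel: Z = Z₁Z₂/(Z₁+Z₂), |Z| = 4.70 Ω, ∠Z = -84.9°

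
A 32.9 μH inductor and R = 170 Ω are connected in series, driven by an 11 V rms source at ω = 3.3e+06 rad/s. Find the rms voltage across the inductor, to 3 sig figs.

X_L = ωL = 109 Ω
Z = 170 + j109 Ω
|Z| = √(170² + 109²) = 202 Ω
I = V/|Z| = 54.5 mA
V_L = I·|Z_L| = 0.0545 × 109 = 5.92 V

5.92 V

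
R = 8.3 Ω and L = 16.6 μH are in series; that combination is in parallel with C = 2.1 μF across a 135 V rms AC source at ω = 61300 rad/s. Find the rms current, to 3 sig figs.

22.2 A

X_L = ωL = 1.02 Ω
X_C = 1/(ωC) = 7.77 Ω
Branch 1 (R+jX_L): Z₁ = 8.30 + j1.02 Ω, |Z₁| = 8.36 Ω
Branch 2 (−jX_C): Z₂ = −j7.77 Ω
Parallel: Z = Z₁Z₂/(Z₁+Z₂), |Z| = 6.07 Ω, ∠Z = -43.9°
I = V/|Z| = 135/6.07 = 22.2 A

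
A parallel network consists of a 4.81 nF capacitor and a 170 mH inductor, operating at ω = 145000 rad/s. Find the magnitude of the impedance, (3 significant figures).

1520 Ω

X_L = ωL = 24600 Ω
X_C = 1/(ωC) = 1430 Ω
Parallel: admittances add. Y = 1/(jωL) + jωC
Y = (0 + j0.000657) S
|Y| = 0.000657 S → |Z| = 1/|Y| = 1520 Ω, ∠Z = −∠Y = -90.0°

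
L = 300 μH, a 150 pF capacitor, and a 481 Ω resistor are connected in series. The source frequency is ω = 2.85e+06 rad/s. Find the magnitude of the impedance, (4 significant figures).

1560 Ω

X_L = ωL = 855.0 Ω
X_C = 1/(ωC) = 2339 Ω
Net reactance X = X_L − X_C = -1484 Ω
Z = 481.0 − j1484 Ω
|Z| = √(481.0² + 1484²) = 1560 Ω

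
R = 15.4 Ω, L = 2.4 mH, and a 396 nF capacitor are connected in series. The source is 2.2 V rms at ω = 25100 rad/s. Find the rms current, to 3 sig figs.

X_L = ωL = 60.2 Ω
X_C = 1/(ωC) = 101 Ω
Net reactance X = X_L − X_C = -40.4 Ω
Z = 15.4 − j40.4 Ω
|Z| = √(15.4² + 40.4²) = 43.2 Ω
I = V/|Z| = 2.2/43.2 = 50.9 mA

50.9 mA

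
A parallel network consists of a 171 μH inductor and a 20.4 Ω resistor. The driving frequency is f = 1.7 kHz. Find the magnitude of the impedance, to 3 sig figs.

ω = 2πf = 10680 rad/s
X_L = ωL = 1.83 Ω
Parallel: admittances add. Y = 1/R + 1/(jωL)
Y = (0.0490 − j0.547) S
|Y| = 0.550 S → |Z| = 1/|Y| = 1.82 Ω, ∠Z = −∠Y = 84.9°

1.82 Ω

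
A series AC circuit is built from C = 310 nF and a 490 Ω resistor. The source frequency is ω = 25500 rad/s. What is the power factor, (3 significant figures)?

X_C = 1/(ωC) = 127 Ω
Z = 490 − j127 Ω
|Z| = √(490² + 127²) = 506 Ω
∠Z = arctan(-127/490) = -14.5°
cos φ = cos(-14.5°) = 0.968

0.968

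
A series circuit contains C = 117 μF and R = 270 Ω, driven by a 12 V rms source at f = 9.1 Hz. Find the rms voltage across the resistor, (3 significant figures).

10.5 V

ω = 2πf = 57.18 rad/s
X_C = 1/(ωC) = 149 Ω
Z = 270 − j149 Ω
|Z| = √(270² + 149²) = 309 Ω
I = V/|Z| = 38.9 mA
V_R = I·|Z_R| = 0.0389 × 270 = 10.5 V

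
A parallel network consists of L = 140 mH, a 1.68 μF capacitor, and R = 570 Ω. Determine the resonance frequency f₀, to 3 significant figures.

ω₀ = 1/√(LC) = 1/√(0.14 × 1.68e-06) = 2062 rad/s
f₀ = ω₀/(2π) = 328 Hz

328 Hz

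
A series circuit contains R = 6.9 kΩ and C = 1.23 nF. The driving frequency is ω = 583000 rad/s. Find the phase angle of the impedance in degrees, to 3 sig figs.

-11.4°

X_C = 1/(ωC) = 1390 Ω
Z = 6900 − j1390 Ω
|Z| = √(6900² + 1390²) = 7040 Ω
∠Z = arctan(-1390/6900) = -11.4°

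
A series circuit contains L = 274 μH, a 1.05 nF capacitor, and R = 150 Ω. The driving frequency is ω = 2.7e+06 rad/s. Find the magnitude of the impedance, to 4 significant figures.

415.1 Ω

X_L = ωL = 739.8 Ω
X_C = 1/(ωC) = 352.7 Ω
Net reactance X = X_L − X_C = 387.1 Ω
Z = 150.0 + j387.1 Ω
|Z| = √(150.0² + 387.1²) = 415.1 Ω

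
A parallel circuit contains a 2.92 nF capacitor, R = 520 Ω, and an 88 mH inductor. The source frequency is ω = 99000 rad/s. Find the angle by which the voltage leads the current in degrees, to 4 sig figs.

X_L = ωL = 8712 Ω
X_C = 1/(ωC) = 3459 Ω
Parallel: admittances add. Y = 1/R + 1/(jωL) + jωC
Y = (0.001923 + j0.0001743) S
|Y| = 0.001931 S → |Z| = 1/|Y| = 517.9 Ω, ∠Z = −∠Y = -5.179°

-5.179°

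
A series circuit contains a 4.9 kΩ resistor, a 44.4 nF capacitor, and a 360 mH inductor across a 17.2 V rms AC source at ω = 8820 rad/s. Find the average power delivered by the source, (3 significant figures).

59.4 mW

X_L = ωL = 3180 Ω
X_C = 1/(ωC) = 2550 Ω
Net reactance X = X_L − X_C = 622 Ω
Z = 4900 + j622 Ω
|Z| = √(4900² + 622²) = 4940 Ω
∠Z = arctan(622/4900) = 7.23°
I = V/|Z| = 3.48 mA
P = VI cos φ = 17.2 × 0.00348 × cos(7.23°) = 59.4 mW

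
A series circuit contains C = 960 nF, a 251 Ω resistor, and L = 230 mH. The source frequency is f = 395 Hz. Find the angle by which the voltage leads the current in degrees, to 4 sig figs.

31.05°

ω = 2πf = 2482 rad/s
X_L = ωL = 570.8 Ω
X_C = 1/(ωC) = 419.7 Ω
Net reactance X = X_L − X_C = 151.1 Ω
Z = 251.0 + j151.1 Ω
|Z| = √(251.0² + 151.1²) = 293.0 Ω
∠Z = arctan(151.1/251.0) = 31.05°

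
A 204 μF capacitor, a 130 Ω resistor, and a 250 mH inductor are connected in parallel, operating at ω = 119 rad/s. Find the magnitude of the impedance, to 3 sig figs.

X_L = ωL = 29.8 Ω
X_C = 1/(ωC) = 41.2 Ω
Parallel: admittances add. Y = 1/R + 1/(jωL) + jωC
Y = (0.00769 − j0.00934) S
|Y| = 0.0121 S → |Z| = 1/|Y| = 82.7 Ω, ∠Z = −∠Y = 50.5°

82.7 Ω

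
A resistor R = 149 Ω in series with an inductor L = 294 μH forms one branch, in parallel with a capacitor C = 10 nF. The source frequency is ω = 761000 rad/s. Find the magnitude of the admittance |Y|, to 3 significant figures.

4.96 mS

X_L = ωL = 224 Ω
X_C = 1/(ωC) = 131 Ω
Branch 1 (R+jX_L): Z₁ = 149 + j224 Ω, |Z₁| = 269 Ω
Branch 2 (−jX_C): Z₂ = −j131 Ω
Parallel: Z = Z₁Z₂/(Z₁+Z₂), |Z| = 202 Ω, ∠Z = -65.4°
|Y| = 1/|Z| = 4.96 mS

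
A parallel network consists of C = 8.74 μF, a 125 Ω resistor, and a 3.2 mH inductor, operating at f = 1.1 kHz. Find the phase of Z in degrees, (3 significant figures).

-62.2°

ω = 2πf = 6912 rad/s
X_L = ωL = 22.1 Ω
X_C = 1/(ωC) = 16.6 Ω
Parallel: admittances add. Y = 1/R + 1/(jωL) + jωC
Y = (0.00800 + j0.0152) S
|Y| = 0.0172 S → |Z| = 1/|Y| = 58.2 Ω, ∠Z = −∠Y = -62.2°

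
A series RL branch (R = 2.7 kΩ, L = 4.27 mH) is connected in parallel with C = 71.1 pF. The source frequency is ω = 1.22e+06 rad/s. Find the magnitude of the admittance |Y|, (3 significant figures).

102 μS

X_L = ωL = 5210 Ω
X_C = 1/(ωC) = 11500 Ω
Branch 1 (R+jX_L): Z₁ = 2700 + j5210 Ω, |Z₁| = 5870 Ω
Branch 2 (−jX_C): Z₂ = −j11500 Ω
Parallel: Z = Z₁Z₂/(Z₁+Z₂), |Z| = 9840 Ω, ∠Z = 39.5°
|Y| = 1/|Z| = 102 μS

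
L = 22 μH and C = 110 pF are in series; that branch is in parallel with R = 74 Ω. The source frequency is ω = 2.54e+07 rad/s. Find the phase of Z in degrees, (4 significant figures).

X_L = ωL = 558.8 Ω
X_C = 1/(ωC) = 357.9 Ω
Branch 1: Z₁ = R = 74.00 Ω
Branch 2 (series LC): Z₂ = j(X_L − X_C) = j200.9 Ω
Parallel: Z = Z₁Z₂/(Z₁+Z₂), |Z| = 69.44 Ω, ∠Z = 20.22°

20.22°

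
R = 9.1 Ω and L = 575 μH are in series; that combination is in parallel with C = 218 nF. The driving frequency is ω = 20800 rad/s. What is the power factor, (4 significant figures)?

0.6396

X_L = ωL = 11.96 Ω
X_C = 1/(ωC) = 220.5 Ω
Branch 1 (R+jX_L): Z₁ = 9.100 + j11.96 Ω, |Z₁| = 15.03 Ω
Branch 2 (−jX_C): Z₂ = −j220.5 Ω
Parallel: Z = Z₁Z₂/(Z₁+Z₂), |Z| = 15.88 Ω, ∠Z = 50.24°
cos φ = cos(50.24°) = 0.6396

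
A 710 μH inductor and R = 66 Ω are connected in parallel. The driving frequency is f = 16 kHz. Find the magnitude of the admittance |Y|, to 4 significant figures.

ω = 2πf = 100500 rad/s
X_L = ωL = 71.38 Ω
Parallel: admittances add. Y = 1/R + 1/(jωL)
Y = (0.01515 − j0.01401) S
|Y| = 0.02064 S → |Z| = 1/|Y| = 48.46 Ω, ∠Z = −∠Y = 42.76°

20.64 mS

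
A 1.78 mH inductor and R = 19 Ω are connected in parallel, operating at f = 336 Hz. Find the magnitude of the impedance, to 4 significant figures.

ω = 2πf = 2111 rad/s
X_L = ωL = 3.758 Ω
Parallel: admittances add. Y = 1/R + 1/(jωL)
Y = (0.05263 − j0.2661) S
|Y| = 0.2713 S → |Z| = 1/|Y| = 3.686 Ω, ∠Z = −∠Y = 78.81°

3.686 Ω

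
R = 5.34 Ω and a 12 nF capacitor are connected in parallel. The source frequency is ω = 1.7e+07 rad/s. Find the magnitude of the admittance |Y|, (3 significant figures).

X_C = 1/(ωC) = 4.90 Ω
Parallel: admittances add. Y = 1/R + jωC
Y = (0.187 + j0.204) S
|Y| = 0.277 S → |Z| = 1/|Y| = 3.61 Ω, ∠Z = −∠Y = -47.4°

277 mS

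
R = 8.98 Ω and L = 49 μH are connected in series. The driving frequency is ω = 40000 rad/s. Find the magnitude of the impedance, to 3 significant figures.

X_L = ωL = 1.96 Ω
Z = 8.98 + j1.96 Ω
|Z| = √(8.98² + 1.96²) = 9.19 Ω

9.19 Ω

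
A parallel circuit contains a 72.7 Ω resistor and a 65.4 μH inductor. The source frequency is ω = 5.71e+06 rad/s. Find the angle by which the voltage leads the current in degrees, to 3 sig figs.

X_L = ωL = 373 Ω
Parallel: admittances add. Y = 1/R + 1/(jωL)
Y = (0.0138 − j0.00268) S
|Y| = 0.0140 S → |Z| = 1/|Y| = 71.4 Ω, ∠Z = −∠Y = 11.0°

11.0°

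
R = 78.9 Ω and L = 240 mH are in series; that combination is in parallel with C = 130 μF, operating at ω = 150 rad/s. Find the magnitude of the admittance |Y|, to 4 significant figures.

18.07 mS

X_L = ωL = 36.00 Ω
X_C = 1/(ωC) = 51.28 Ω
Branch 1 (R+jX_L): Z₁ = 78.90 + j36.00 Ω, |Z₁| = 86.72 Ω
Branch 2 (−jX_C): Z₂ = −j51.28 Ω
Parallel: Z = Z₁Z₂/(Z₁+Z₂), |Z| = 55.34 Ω, ∠Z = -54.51°
|Y| = 1/|Z| = 18.07 mS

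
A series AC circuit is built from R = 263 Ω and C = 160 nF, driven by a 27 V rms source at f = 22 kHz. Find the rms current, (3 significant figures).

101 mA

ω = 2πf = 138200 rad/s
X_C = 1/(ωC) = 45.2 Ω
Z = 263 − j45.2 Ω
|Z| = √(263² + 45.2²) = 267 Ω
I = V/|Z| = 27/267 = 101 mA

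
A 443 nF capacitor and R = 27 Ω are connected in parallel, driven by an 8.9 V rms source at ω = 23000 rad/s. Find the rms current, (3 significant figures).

342 mA

X_C = 1/(ωC) = 98.1 Ω
Parallel: admittances add. Y = 1/R + jωC
Y = (0.0370 + j0.0102) S
|Y| = 0.0384 S → |Z| = 1/|Y| = 26.0 Ω, ∠Z = −∠Y = -15.4°
I = V/|Z| = 8.9/26.0 = 342 mA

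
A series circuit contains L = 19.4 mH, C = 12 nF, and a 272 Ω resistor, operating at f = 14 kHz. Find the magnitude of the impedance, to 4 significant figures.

ω = 2πf = 87960 rad/s
X_L = ωL = 1707 Ω
X_C = 1/(ωC) = 947.4 Ω
Net reactance X = X_L − X_C = 759.2 Ω
Z = 272.0 + j759.2 Ω
|Z| = √(272.0² + 759.2²) = 806.4 Ω

806.4 Ω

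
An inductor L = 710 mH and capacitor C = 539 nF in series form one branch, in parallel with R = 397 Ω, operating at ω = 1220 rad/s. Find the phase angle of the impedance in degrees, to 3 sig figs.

X_L = ωL = 866 Ω
X_C = 1/(ωC) = 1520 Ω
Branch 1: Z₁ = R = 397 Ω
Branch 2 (series LC): Z₂ = j(X_L − X_C) = −j655 Ω
Parallel: Z = Z₁Z₂/(Z₁+Z₂), |Z| = 339 Ω, ∠Z = -31.2°

-31.2°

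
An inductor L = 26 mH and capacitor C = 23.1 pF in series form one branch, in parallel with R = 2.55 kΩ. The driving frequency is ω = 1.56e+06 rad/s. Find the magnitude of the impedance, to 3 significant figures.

X_L = ωL = 40600 Ω
X_C = 1/(ωC) = 27800 Ω
Branch 1: Z₁ = R = 2550 Ω
Branch 2 (series LC): Z₂ = j(X_L − X_C) = j12800 Ω
Parallel: Z = Z₁Z₂/(Z₁+Z₂), |Z| = 2500 Ω, ∠Z = 11.3°

2500 Ω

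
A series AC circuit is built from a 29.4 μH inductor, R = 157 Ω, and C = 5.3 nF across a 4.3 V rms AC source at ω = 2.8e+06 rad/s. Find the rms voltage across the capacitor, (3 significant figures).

X_L = ωL = 82.3 Ω
X_C = 1/(ωC) = 67.4 Ω
Net reactance X = X_L − X_C = 14.9 Ω
Z = 157 + j14.9 Ω
|Z| = √(157² + 14.9²) = 158 Ω
I = V/|Z| = 27.3 mA
V_C = I·|Z_C| = 0.0273 × 67.4 = 1.84 V

1.84 V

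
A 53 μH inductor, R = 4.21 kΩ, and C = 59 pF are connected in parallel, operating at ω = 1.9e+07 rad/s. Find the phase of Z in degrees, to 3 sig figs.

-28.3°

X_L = ωL = 1010 Ω
X_C = 1/(ωC) = 892 Ω
Parallel: admittances add. Y = 1/R + 1/(jωL) + jωC
Y = (0.000238 + j0.000128) S
|Y| = 0.000270 S → |Z| = 1/|Y| = 3710 Ω, ∠Z = −∠Y = -28.3°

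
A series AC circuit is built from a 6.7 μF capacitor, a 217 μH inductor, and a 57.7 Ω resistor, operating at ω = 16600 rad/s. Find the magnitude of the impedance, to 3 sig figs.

X_L = ωL = 3.60 Ω
X_C = 1/(ωC) = 8.99 Ω
Net reactance X = X_L − X_C = -5.39 Ω
Z = 57.7 − j5.39 Ω
|Z| = √(57.7² + 5.39²) = 58.0 Ω

58.0 Ω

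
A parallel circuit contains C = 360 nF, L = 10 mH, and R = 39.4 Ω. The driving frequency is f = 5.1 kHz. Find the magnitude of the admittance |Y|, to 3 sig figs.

26.7 mS

ω = 2πf = 32040 rad/s
X_L = ωL = 320 Ω
X_C = 1/(ωC) = 86.7 Ω
Parallel: admittances add. Y = 1/R + 1/(jωL) + jωC
Y = (0.0254 + j0.00842) S
|Y| = 0.0267 S → |Z| = 1/|Y| = 37.4 Ω, ∠Z = −∠Y = -18.3°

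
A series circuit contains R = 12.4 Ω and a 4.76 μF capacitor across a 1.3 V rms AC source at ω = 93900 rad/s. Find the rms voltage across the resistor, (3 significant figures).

X_C = 1/(ωC) = 2.24 Ω
Z = 12.4 − j2.24 Ω
|Z| = √(12.4² + 2.24²) = 12.6 Ω
I = V/|Z| = 103 mA
V_R = I·|Z_R| = 0.103 × 12.4 = 1.28 V

1.28 V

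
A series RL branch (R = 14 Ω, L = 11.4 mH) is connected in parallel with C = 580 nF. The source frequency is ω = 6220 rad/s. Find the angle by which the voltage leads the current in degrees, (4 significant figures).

74.95°

X_L = ωL = 70.91 Ω
X_C = 1/(ωC) = 277.2 Ω
Branch 1 (R+jX_L): Z₁ = 14.00 + j70.91 Ω, |Z₁| = 72.28 Ω
Branch 2 (−jX_C): Z₂ = −j277.2 Ω
Parallel: Z = Z₁Z₂/(Z₁+Z₂), |Z| = 96.90 Ω, ∠Z = 74.95°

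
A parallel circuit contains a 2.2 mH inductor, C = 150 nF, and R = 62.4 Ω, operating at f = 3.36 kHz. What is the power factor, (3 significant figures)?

0.658

ω = 2πf = 21110 rad/s
X_L = ωL = 46.4 Ω
X_C = 1/(ωC) = 316 Ω
Parallel: admittances add. Y = 1/R + 1/(jωL) + jωC
Y = (0.0160 − j0.0184) S
|Y| = 0.0244 S → |Z| = 1/|Y| = 41.0 Ω, ∠Z = −∠Y = 48.9°
cos φ = cos(48.9°) = 0.658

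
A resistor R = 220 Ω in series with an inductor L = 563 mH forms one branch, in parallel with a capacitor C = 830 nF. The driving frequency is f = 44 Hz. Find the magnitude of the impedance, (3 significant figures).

ω = 2πf = 276.5 rad/s
X_L = ωL = 156 Ω
X_C = 1/(ωC) = 4360 Ω
Branch 1 (R+jX_L): Z₁ = 220 + j156 Ω, |Z₁| = 269 Ω
Branch 2 (−jX_C): Z₂ = −j4360 Ω
Parallel: Z = Z₁Z₂/(Z₁+Z₂), |Z| = 279 Ω, ∠Z = 32.3°

279 Ω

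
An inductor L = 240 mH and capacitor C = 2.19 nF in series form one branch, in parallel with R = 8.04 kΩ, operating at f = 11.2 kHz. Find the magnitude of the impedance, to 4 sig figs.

6361 Ω

ω = 2πf = 70370 rad/s
X_L = ωL = 16890 Ω
X_C = 1/(ωC) = 6489 Ω
Branch 1: Z₁ = R = 8040 Ω
Branch 2 (series LC): Z₂ = j(X_L − X_C) = j10400 Ω
Parallel: Z = Z₁Z₂/(Z₁+Z₂), |Z| = 6361 Ω, ∠Z = 37.71°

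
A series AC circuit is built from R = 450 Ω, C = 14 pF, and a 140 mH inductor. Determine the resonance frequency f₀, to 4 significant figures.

113.7 kHz

ω₀ = 1/√(LC) = 1/√(0.14 × 1.4e-11) = 714300 rad/s
f₀ = ω₀/(2π) = 113.7 kHz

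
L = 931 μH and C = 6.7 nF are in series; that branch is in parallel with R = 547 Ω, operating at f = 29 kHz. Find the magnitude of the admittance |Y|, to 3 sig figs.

2.39 mS

ω = 2πf = 182200 rad/s
X_L = ωL = 170 Ω
X_C = 1/(ωC) = 819 Ω
Branch 1: Z₁ = R = 547 Ω
Branch 2 (series LC): Z₂ = j(X_L − X_C) = −j649 Ω
Parallel: Z = Z₁Z₂/(Z₁+Z₂), |Z| = 418 Ω, ∠Z = -40.1°
|Y| = 1/|Z| = 2.39 mS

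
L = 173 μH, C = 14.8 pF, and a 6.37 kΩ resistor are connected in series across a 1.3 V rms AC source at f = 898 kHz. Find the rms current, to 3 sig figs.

ω = 2πf = 5.642e+06 rad/s
X_L = ωL = 976 Ω
X_C = 1/(ωC) = 12000 Ω
Net reactance X = X_L − X_C = -11000 Ω
Z = 6370 − j11000 Ω
|Z| = √(6370² + 11000²) = 12700 Ω
I = V/|Z| = 1.3/12700 = 102 μA

102 μA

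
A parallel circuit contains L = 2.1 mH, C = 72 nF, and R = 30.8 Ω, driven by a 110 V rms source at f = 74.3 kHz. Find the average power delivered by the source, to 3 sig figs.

ω = 2πf = 466800 rad/s
X_L = ωL = 980 Ω
X_C = 1/(ωC) = 29.8 Ω
Parallel: admittances add. Y = 1/R + 1/(jωL) + jωC
Y = (0.0325 + j0.0326) S
|Y| = 0.0460 S → |Z| = 1/|Y| = 21.7 Ω, ∠Z = −∠Y = -45.1°
I = V/|Z| = 5.06 A
P = VI cos φ = 110 × 5.06 × cos(-45.1°) = 393 W

393 W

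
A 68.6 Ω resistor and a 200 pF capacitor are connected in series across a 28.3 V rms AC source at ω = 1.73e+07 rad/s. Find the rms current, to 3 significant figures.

95.3 mA

X_C = 1/(ωC) = 289 Ω
Z = 68.6 − j289 Ω
|Z| = √(68.6² + 289²) = 297 Ω
I = V/|Z| = 28.3/297 = 95.3 mA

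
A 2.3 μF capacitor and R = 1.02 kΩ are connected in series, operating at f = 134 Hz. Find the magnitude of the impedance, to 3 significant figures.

ω = 2πf = 841.9 rad/s
X_C = 1/(ωC) = 516 Ω
Z = 1020 − j516 Ω
|Z| = √(1020² + 516²) = 1140 Ω

1140 Ω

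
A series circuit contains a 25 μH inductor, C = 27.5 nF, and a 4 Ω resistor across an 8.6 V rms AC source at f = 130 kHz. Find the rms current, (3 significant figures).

ω = 2πf = 816800 rad/s
X_L = ωL = 20.4 Ω
X_C = 1/(ωC) = 44.5 Ω
Net reactance X = X_L − X_C = -24.1 Ω
Z = 4.00 − j24.1 Ω
|Z| = √(4.00² + 24.1²) = 24.4 Ω
I = V/|Z| = 8.6/24.4 = 352 mA

352 mA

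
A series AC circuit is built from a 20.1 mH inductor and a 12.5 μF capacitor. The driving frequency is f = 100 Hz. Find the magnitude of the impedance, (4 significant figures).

114.7 Ω

ω = 2πf = 628.3 rad/s
X_L = ωL = 12.63 Ω
X_C = 1/(ωC) = 127.3 Ω
Net reactance X = X_L − X_C = -114.7 Ω
Z = − j114.7 Ω
|Z| = √(0² + 114.7²) = 114.7 Ω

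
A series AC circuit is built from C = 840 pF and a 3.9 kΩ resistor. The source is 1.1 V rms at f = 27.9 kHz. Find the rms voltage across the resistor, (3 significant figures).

0.548 V

ω = 2πf = 175300 rad/s
X_C = 1/(ωC) = 6790 Ω
Z = 3900 − j6790 Ω
|Z| = √(3900² + 6790²) = 7830 Ω
I = V/|Z| = 140 μA
V_R = I·|Z_R| = 0.000140 × 3900 = 0.548 V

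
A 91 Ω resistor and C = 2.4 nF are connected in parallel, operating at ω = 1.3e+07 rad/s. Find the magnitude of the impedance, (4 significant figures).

30.23 Ω

X_C = 1/(ωC) = 32.05 Ω
Parallel: admittances add. Y = 1/R + jωC
Y = (0.01099 + j0.03120) S
|Y| = 0.03308 S → |Z| = 1/|Y| = 30.23 Ω, ∠Z = −∠Y = -70.60°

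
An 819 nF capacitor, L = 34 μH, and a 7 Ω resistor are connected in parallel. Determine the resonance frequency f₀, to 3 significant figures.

ω₀ = 1/√(LC) = 1/√(3.4e-05 × 8.19e-07) = 189500 rad/s
f₀ = ω₀/(2π) = 30.2 kHz

30.2 kHz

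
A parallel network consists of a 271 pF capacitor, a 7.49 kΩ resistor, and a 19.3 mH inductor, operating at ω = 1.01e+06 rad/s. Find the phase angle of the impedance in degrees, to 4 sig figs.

-59.02°

X_L = ωL = 19490 Ω
X_C = 1/(ωC) = 3654 Ω
Parallel: admittances add. Y = 1/R + 1/(jωL) + jωC
Y = (0.0001335 + j0.0002224) S
|Y| = 0.0002594 S → |Z| = 1/|Y| = 3855 Ω, ∠Z = −∠Y = -59.02°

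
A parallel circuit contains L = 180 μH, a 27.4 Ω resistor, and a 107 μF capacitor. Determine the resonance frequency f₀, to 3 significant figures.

ω₀ = 1/√(LC) = 1/√(0.00018 × 0.000107) = 7206 rad/s
f₀ = ω₀/(2π) = 1.15 kHz

1.15 kHz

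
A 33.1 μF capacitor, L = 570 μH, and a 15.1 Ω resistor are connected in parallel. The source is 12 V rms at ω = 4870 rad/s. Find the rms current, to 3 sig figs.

X_L = ωL = 2.78 Ω
X_C = 1/(ωC) = 6.20 Ω
Parallel: admittances add. Y = 1/R + 1/(jωL) + jωC
Y = (0.0662 − j0.199) S
|Y| = 0.210 S → |Z| = 1/|Y| = 4.77 Ω, ∠Z = −∠Y = 71.6°
I = V/|Z| = 12/4.77 = 2.52 A

2.52 A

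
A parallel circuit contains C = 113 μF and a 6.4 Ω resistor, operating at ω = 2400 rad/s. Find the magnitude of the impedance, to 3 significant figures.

X_C = 1/(ωC) = 3.69 Ω
Parallel: admittances add. Y = 1/R + jωC
Y = (0.156 + j0.271) S
|Y| = 0.313 S → |Z| = 1/|Y| = 3.19 Ω, ∠Z = −∠Y = -60.1°

3.19 Ω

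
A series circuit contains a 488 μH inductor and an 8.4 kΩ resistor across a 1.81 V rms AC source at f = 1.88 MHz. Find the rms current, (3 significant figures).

178 μA

ω = 2πf = 1.181e+07 rad/s
X_L = ωL = 5760 Ω
Z = 8400 + j5760 Ω
|Z| = √(8400² + 5760²) = 10200 Ω
I = V/|Z| = 1.81/10200 = 178 μA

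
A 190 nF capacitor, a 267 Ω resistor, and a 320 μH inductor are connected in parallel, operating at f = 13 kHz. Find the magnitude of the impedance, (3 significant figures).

ω = 2πf = 81680 rad/s
X_L = ωL = 26.1 Ω
X_C = 1/(ωC) = 64.4 Ω
Parallel: admittances add. Y = 1/R + 1/(jωL) + jωC
Y = (0.00375 − j0.0227) S
|Y| = 0.0230 S → |Z| = 1/|Y| = 43.4 Ω, ∠Z = −∠Y = 80.6°

43.4 Ω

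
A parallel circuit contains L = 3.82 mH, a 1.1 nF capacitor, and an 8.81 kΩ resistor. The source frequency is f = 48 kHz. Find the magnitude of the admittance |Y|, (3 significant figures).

ω = 2πf = 301600 rad/s
X_L = ωL = 1150 Ω
X_C = 1/(ωC) = 3010 Ω
Parallel: admittances add. Y = 1/R + 1/(jωL) + jωC
Y = (0.000114 − j0.000536) S
|Y| = 0.000548 S → |Z| = 1/|Y| = 1820 Ω, ∠Z = −∠Y = 78.0°

548 μS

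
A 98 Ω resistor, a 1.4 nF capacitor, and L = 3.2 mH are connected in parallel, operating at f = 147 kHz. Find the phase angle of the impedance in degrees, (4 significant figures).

ω = 2πf = 923600 rad/s
X_L = ωL = 2956 Ω
X_C = 1/(ωC) = 773.3 Ω
Parallel: admittances add. Y = 1/R + 1/(jωL) + jωC
Y = (0.01020 + j0.0009547) S
|Y| = 0.01025 S → |Z| = 1/|Y| = 97.57 Ω, ∠Z = −∠Y = -5.345°

-5.345°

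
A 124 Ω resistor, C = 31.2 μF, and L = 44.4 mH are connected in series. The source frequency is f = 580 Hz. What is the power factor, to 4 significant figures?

0.6296

ω = 2πf = 3644 rad/s
X_L = ωL = 161.8 Ω
X_C = 1/(ωC) = 8.795 Ω
Net reactance X = X_L − X_C = 153.0 Ω
Z = 124.0 + j153.0 Ω
|Z| = √(124.0² + 153.0²) = 196.9 Ω
∠Z = arctan(153.0/124.0) = 50.98°
cos φ = cos(50.98°) = 0.6296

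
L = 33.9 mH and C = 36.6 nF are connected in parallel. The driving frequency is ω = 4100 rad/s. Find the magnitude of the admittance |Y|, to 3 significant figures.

7.04 mS

X_L = ωL = 139 Ω
X_C = 1/(ωC) = 6660 Ω
Parallel: admittances add. Y = 1/(jωL) + jωC
Y = (0 − j0.00704) S
|Y| = 0.00704 S → |Z| = 1/|Y| = 142 Ω, ∠Z = −∠Y = 90.0°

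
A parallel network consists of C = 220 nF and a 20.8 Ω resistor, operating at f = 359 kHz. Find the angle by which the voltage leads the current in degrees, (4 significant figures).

ω = 2πf = 2.256e+06 rad/s
X_C = 1/(ωC) = 2.015 Ω
Parallel: admittances add. Y = 1/R + jωC
Y = (0.04808 + j0.4962) S
|Y| = 0.4986 S → |Z| = 1/|Y| = 2.006 Ω, ∠Z = −∠Y = -84.47°

-84.47°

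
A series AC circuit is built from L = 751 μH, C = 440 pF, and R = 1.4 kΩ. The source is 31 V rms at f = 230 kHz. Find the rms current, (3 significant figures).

20.9 mA

ω = 2πf = 1.445e+06 rad/s
X_L = ωL = 1090 Ω
X_C = 1/(ωC) = 1570 Ω
Net reactance X = X_L − X_C = -487 Ω
Z = 1400 − j487 Ω
|Z| = √(1400² + 487²) = 1480 Ω
I = V/|Z| = 31/1480 = 20.9 mA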